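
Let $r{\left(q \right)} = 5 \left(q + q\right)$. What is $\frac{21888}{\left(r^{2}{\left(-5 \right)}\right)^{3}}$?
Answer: $\frac{342}{244140625} \approx 1.4008 \cdot 10^{-6}$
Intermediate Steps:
$r{\left(q \right)} = 10 q$ ($r{\left(q \right)} = 5 \cdot 2 q = 10 q$)
$\frac{21888}{\left(r^{2}{\left(-5 \right)}\right)^{3}} = \frac{21888}{\left(\left(10 \left(-5\right)\right)^{2}\right)^{3}} = \frac{21888}{\left(\left(-50\right)^{2}\right)^{3}} = \frac{21888}{2500^{3}} = \frac{21888}{15625000000} = 21888 \cdot \frac{1}{15625000000} = \frac{342}{244140625}$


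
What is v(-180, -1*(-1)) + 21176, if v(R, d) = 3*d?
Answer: 21179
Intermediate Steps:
v(-180, -1*(-1)) + 21176 = 3*(-1*(-1)) + 21176 = 3*1 + 21176 = 3 + 21176 = 21179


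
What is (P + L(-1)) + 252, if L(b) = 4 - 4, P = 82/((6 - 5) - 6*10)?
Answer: 14786/59 ≈ 250.61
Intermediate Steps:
P = -82/59 (P = 82/(1 - 60) = 82/(-59) = 82*(-1/59) = -82/59 ≈ -1.3898)
L(b) = 0
(P + L(-1)) + 252 = (-82/59 + 0) + 252 = -82/59 + 252 = 14786/59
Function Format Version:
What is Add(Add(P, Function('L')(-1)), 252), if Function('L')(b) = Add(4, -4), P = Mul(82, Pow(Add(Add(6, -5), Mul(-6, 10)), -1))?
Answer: Rational(14786, 59) ≈ 250.61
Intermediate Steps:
P = Rational(-82, 59) (P = Mul(82, Pow(Add(1, -60), -1)) = Mul(82, Pow(-59, -1)) = Mul(82, Rational(-1, 59)) = Rational(-82, 59) ≈ -1.3898)
Function('L')(b) = 0
Add(Add(P, Function('L')(-1)), 252) = Add(Add(Rational(-82, 59), 0), 252) = Add(Rational(-82, 59), 252) = Rational(14786, 59)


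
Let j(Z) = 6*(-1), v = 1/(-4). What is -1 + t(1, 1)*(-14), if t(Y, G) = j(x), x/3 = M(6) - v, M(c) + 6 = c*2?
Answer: 83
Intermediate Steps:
M(c) = -6 + 2*c (M(c) = -6 + c*2 = -6 + 2*c)
v = -¼ ≈ -0.25000
x = 75/4 (x = 3*((-6 + 2*6) - 1*(-¼)) = 3*((-6 + 12) + ¼) = 3*(6 + ¼) = 3*(25/4) = 75/4 ≈ 18.750)
j(Z) = -6
t(Y, G) = -6
-1 + t(1, 1)*(-14) = -1 - 6*(-14) = -1 + 84 = 83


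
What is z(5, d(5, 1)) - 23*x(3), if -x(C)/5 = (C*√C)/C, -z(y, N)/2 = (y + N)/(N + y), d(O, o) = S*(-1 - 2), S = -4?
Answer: -2 + 115*√3 ≈ 197.19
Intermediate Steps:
d(O, o) = 12 (d(O, o) = -4*(-1 - 2) = -4*(-3) = 12)
z(y, N) = -2 (z(y, N) = -2*(y + N)/(N + y) = -2*(N + y)/(N + y) = -2*1 = -2)
x(C) = -5*√C (x(C) = -5*C*√C/C = -5*C^(3/2)/C = -5*√C)
z(5, d(5, 1)) - 23*x(3) = -2 - (-115)*√3 = -2 + 115*√3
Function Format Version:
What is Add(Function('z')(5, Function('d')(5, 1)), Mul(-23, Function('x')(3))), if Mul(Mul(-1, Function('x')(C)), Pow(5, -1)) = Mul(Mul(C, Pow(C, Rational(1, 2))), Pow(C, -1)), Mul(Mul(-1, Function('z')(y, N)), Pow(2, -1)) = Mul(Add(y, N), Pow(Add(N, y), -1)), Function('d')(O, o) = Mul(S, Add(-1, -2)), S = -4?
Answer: Add(-2, Mul(115, Pow(3, Rational(1, 2)))) ≈ 197.19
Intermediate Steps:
Function('d')(O, o) = 12 (Function('d')(O, o) = Mul(-4, Add(-1, -2)) = Mul(-4, -3) = 12)
Function('z')(y, N) = -2 (Function('z')(y, N) = Mul(-2, Mul(Add(y, N), Pow(Add(N, y), -1))) = Mul(-2, Mul(Add(N, y), Pow(Add(N, y), -1))) = Mul(-2, 1) = -2)
Function('x')(C) = Mul(-5, Pow(C, Rational(1, 2))) (Function('x')(C) = Mul(-5, Mul(Mul(C, Pow(C, Rational(1, 2))), Pow(C, -1))) = Mul(-5, Mul(Pow(C, Rational(3, 2)), Pow(C, -1))) = Mul(-5, Pow(C, Rational(1, 2))))
Add(Function('z')(5, Function('d')(5, 1)), Mul(-23, Function('x')(3))) = Add(-2, Mul(-23, Mul(-5, Pow(3, Rational(1, 2))))) = Add(-2, Mul(115, Pow(3, Rational(1, 2))))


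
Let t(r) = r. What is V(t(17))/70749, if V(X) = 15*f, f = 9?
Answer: 15/7861 ≈ 0.0019082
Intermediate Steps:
V(X) = 135 (V(X) = 15*9 = 135)
V(t(17))/70749 = 135/70749 = 135*(1/70749) = 15/7861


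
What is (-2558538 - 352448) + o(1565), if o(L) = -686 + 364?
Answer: -2911308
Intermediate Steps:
o(L) = -322
(-2558538 - 352448) + o(1565) = (-2558538 - 352448) - 322 = -2910986 - 322 = -2911308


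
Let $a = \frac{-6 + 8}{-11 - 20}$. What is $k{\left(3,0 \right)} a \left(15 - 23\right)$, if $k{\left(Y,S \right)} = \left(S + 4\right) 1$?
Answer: $\frac{64}{31} \approx 2.0645$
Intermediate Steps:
$a = - \frac{2}{31}$ ($a = \frac{2}{-31} = 2 \left(- \frac{1}{31}\right) = - \frac{2}{31} \approx -0.064516$)
$k{\left(Y,S \right)} = 4 + S$ ($k{\left(Y,S \right)} = \left(4 + S\right) 1 = 4 + S$)
$k{\left(3,0 \right)} a \left(15 - 23\right) = \left(4 + 0\right) \left(- \frac{2}{31}\right) \left(15 - 23\right) = 4 \left(- \frac{2}{31}\right) \left(-8\right) = \left(- \frac{8}{31}\right) \left(-8\right) = \frac{64}{31}$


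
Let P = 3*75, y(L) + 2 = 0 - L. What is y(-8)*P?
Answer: 1350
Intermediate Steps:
y(L) = -2 - L (y(L) = -2 + (0 - L) = -2 - L)
P = 225
y(-8)*P = (-2 - 1*(-8))*225 = (-2 + 8)*225 = 6*225 = 1350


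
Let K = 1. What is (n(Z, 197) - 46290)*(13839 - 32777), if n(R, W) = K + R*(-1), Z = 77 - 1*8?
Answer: 877927804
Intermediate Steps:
Z = 69 (Z = 77 - 8 = 69)
n(R, W) = 1 - R (n(R, W) = 1 + R*(-1) = 1 - R)
(n(Z, 197) - 46290)*(13839 - 32777) = ((1 - 1*69) - 46290)*(13839 - 32777) = ((1 - 69) - 46290)*(-18938) = (-68 - 46290)*(-18938) = -46358*(-18938) = 877927804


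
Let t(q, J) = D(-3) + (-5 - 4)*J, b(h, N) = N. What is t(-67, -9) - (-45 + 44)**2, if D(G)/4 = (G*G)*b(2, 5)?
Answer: 260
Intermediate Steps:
D(G) = 20*G**2 (D(G) = 4*((G*G)*5) = 4*(G**2*5) = 4*(5*G**2) = 20*G**2)
t(q, J) = 180 - 9*J (t(q, J) = 20*(-3)**2 + (-5 - 4)*J = 20*9 - 9*J = 180 - 9*J)
t(-67, -9) - (-45 + 44)**2 = (180 - 9*(-9)) - (-45 + 44)**2 = (180 + 81) - 1*(-1)**2 = 261 - 1*1 = 261 - 1 = 260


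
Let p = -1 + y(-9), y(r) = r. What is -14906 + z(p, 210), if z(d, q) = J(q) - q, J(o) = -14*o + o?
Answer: -17846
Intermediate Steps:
J(o) = -13*o
p = -10 (p = -1 - 9 = -10)
z(d, q) = -14*q (z(d, q) = -13*q - q = -14*q)
-14906 + z(p, 210) = -14906 - 14*210 = -14906 - 2940 = -17846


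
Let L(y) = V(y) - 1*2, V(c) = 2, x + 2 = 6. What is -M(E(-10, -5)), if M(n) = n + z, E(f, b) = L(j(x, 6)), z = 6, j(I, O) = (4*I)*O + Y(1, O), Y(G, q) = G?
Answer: -6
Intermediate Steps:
x = 4 (x = -2 + 6 = 4)
j(I, O) = 1 + 4*I*O (j(I, O) = (4*I)*O + 1 = 4*I*O + 1 = 1 + 4*I*O)
L(y) = 0 (L(y) = 2 - 1*2 = 2 - 2 = 0)
E(f, b) = 0
M(n) = 6 + n (M(n) = n + 6 = 6 + n)
-M(E(-10, -5)) = -(6 + 0) = -1*6 = -6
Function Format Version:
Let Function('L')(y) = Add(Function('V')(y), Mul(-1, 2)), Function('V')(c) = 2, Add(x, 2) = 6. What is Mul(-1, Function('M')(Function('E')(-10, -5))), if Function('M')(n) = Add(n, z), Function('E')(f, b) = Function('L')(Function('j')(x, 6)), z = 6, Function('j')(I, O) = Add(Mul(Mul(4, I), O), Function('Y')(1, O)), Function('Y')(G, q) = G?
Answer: -6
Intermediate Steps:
x = 4 (x = Add(-2, 6) = 4)
Function('j')(I, O) = Add(1, Mul(4, I, O)) (Function('j')(I, O) = Add(Mul(Mul(4, I), O), 1) = Add(Mul(4, I, O), 1) = Add(1, Mul(4, I, O)))
Function('L')(y) = 0 (Function('L')(y) = Add(2, Mul(-1, 2)) = Add(2, -2) = 0)
Function('E')(f, b) = 0
Function('M')(n) = Add(6, n) (Function('M')(n) = Add(n, 6) = Add(6, n))
Mul(-1, Function('M')(Function('E')(-10, -5))) = Mul(-1, Add(6, 0)) = Mul(-1, 6) = -6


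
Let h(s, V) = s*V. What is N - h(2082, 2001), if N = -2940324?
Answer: -7106406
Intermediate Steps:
h(s, V) = V*s
N - h(2082, 2001) = -2940324 - 2001*2082 = -2940324 - 1*4166082 = -2940324 - 4166082 = -7106406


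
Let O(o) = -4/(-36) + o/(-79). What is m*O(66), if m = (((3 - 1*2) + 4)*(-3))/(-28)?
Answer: -2575/6636 ≈ -0.38803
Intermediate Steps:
m = 15/28 (m = (((3 - 2) + 4)*(-3))*(-1/28) = ((1 + 4)*(-3))*(-1/28) = (5*(-3))*(-1/28) = -15*(-1/28) = 15/28 ≈ 0.53571)
O(o) = ⅑ - o/79 (O(o) = -4*(-1/36) + o*(-1/79) = ⅑ - o/79)
m*O(66) = 15*(⅑ - 1/79*66)/28 = 15*(⅑ - 66/79)/28 = (15/28)*(-515/711) = -2575/6636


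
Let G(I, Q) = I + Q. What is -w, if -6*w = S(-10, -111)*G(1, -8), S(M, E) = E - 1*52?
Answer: 1141/6 ≈ 190.17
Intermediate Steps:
S(M, E) = -52 + E (S(M, E) = E - 52 = -52 + E)
w = -1141/6 (w = -(-52 - 111)*(1 - 8)/6 = -(-163)*(-7)/6 = -⅙*1141 = -1141/6 ≈ -190.17)
-w = -1*(-1141/6) = 1141/6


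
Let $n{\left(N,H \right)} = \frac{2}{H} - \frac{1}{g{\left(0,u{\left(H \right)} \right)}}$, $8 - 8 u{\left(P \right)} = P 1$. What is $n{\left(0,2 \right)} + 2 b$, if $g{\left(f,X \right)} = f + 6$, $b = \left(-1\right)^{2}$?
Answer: $\frac{17}{6} \approx 2.8333$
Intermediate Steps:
$u{\left(P \right)} = 1 - \frac{P}{8}$ ($u{\left(P \right)} = 1 - \frac{P 1}{8} = 1 - \frac{P}{8}$)
$b = 1$
$g{\left(f,X \right)} = 6 + f$
$n{\left(N,H \right)} = - \frac{1}{6} + \frac{2}{H}$ ($n{\left(N,H \right)} = \frac{2}{H} - \frac{1}{6 + 0} = \frac{2}{H} - \frac{1}{6} = - \frac{1}{6} + \frac{2}{H}$)
$n{\left(0,2 \right)} + 2 b = \frac{12 - 2}{6 \cdot 2} + 2 \cdot 1 = \frac{1}{6} \cdot \frac{1}{2} \left(12 - 2\right) + 2 = \frac{1}{6} \cdot \frac{1}{2} \cdot 10 + 2 = \frac{5}{6} + 2 = \frac{17}{6}$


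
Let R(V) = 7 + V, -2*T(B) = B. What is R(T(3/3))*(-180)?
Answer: -1170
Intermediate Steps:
T(B) = -B/2
R(T(3/3))*(-180) = (7 - 3/(2*3))*(-180) = (7 - 1/2*1)*(-180) = (7 - 1/2)*(-180) = (13/2)*(-180) = -1170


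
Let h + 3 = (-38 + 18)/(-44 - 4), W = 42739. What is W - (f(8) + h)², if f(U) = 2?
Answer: 6154367/144 ≈ 42739.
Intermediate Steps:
h = -31/12 (h = -3 + (-38 + 18)/(-44 - 4) = -3 - 20/(-48) = -3 - 20*(-1/48) = -3 + 5/12 = -31/12 ≈ -2.5833)
W - (f(8) + h)² = 42739 - (2 - 31/12)² = 42739 - (-7/12)² = 42739 - 1*49/144 = 42739 - 49/144 = 6154367/144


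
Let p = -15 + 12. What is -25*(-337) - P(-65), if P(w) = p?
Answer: 8428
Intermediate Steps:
p = -3
P(w) = -3
-25*(-337) - P(-65) = -25*(-337) - 1*(-3) = 8425 + 3 = 8428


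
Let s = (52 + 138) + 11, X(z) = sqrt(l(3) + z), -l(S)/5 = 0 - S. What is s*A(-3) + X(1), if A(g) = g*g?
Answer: 1813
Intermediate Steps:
l(S) = 5*S (l(S) = -5*(0 - S) = -(-5)*S = 5*S)
A(g) = g**2
X(z) = sqrt(15 + z) (X(z) = sqrt(5*3 + z) = sqrt(15 + z))
s = 201 (s = 190 + 11 = 201)
s*A(-3) + X(1) = 201*(-3)**2 + sqrt(15 + 1) = 201*9 + sqrt(16) = 1809 + 4 = 1813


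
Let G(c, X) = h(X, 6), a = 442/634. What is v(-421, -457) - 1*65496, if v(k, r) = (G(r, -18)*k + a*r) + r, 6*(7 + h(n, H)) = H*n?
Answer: -17671673/317 ≈ -55747.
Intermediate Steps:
h(n, H) = -7 + H*n/6 (h(n, H) = -7 + (H*n)/6 = -7 + H*n/6)
a = 221/317 (a = 442*(1/634) = 221/317 ≈ 0.69716)
G(c, X) = -7 + X (G(c, X) = -7 + (⅙)*6*X = -7 + X)
v(k, r) = -25*k + 538*r/317 (v(k, r) = ((-7 - 18)*k + 221*r/317) + r = (-25*k + 221*r/317) + r = -25*k + 538*r/317)
v(-421, -457) - 1*65496 = (-25*(-421) + (538/317)*(-457)) - 1*65496 = (10525 - 245866/317) - 65496 = 3090559/317 - 65496 = -17671673/317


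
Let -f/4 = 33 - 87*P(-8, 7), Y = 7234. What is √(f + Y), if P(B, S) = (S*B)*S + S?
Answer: I*√126878 ≈ 356.2*I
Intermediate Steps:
P(B, S) = S + B*S² (P(B, S) = (B*S)*S + S = B*S² + S = S + B*S²)
f = -134112 (f = -4*(33 - 609*(1 - 8*7)) = -4*(33 - 609*(1 - 56)) = -4*(33 - 609*(-55)) = -4*(33 - 87*(-385)) = -4*(33 + 33495) = -4*33528 = -134112)
√(f + Y) = √(-134112 + 7234) = √(-126878) = I*√126878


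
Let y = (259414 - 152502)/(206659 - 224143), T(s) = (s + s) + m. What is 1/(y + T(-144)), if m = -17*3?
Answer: -4371/1508497 ≈ -0.0028976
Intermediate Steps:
m = -51
T(s) = -51 + 2*s (T(s) = (s + s) - 51 = 2*s - 51 = -51 + 2*s)
y = -26728/4371 (y = 106912/(-17484) = 106912*(-1/17484) = -26728/4371 ≈ -6.1148)
1/(y + T(-144)) = 1/(-26728/4371 + (-51 + 2*(-144))) = 1/(-26728/4371 + (-51 - 288)) = 1/(-26728/4371 - 339) = 1/(-1508497/4371) = -4371/1508497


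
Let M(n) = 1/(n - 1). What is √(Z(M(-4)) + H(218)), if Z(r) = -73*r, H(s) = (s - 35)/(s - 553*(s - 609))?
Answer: 2*√475001057865/360735 ≈ 3.8211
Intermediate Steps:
H(s) = (-35 + s)/(336777 - 552*s) (H(s) = (-35 + s)/(s - 553*(-609 + s)) = (-35 + s)/(s + (336777 - 553*s)) = (-35 + s)/(336777 - 552*s))
M(n) = 1/(-1 + n)
√(Z(M(-4)) + H(218)) = √(-73/(-1 - 4) + (35 - 1*218)/(3*(-112259 + 184*218))) = √(-73/(-5) + (35 - 218)/(3*(-112259 + 40112))) = √(-73*(-⅕) + (⅓)*(-183)/(-72147)) = √(73/5 + (⅓)*(-1/72147)*(-183)) = √(73/5 + 61/72147) = √(5267036/360735) = 2*√475001057865/360735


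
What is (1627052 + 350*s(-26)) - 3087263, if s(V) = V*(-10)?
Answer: -1369211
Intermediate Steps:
s(V) = -10*V
(1627052 + 350*s(-26)) - 3087263 = (1627052 + 350*(-10*(-26))) - 3087263 = (1627052 + 350*260) - 3087263 = (1627052 + 91000) - 3087263 = 1718052 - 3087263 = -1369211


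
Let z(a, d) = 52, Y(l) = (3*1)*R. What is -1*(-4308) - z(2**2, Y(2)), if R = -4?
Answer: 4256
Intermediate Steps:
Y(l) = -12 (Y(l) = (3*1)*(-4) = 3*(-4) = -12)
-1*(-4308) - z(2**2, Y(2)) = -1*(-4308) - 1*52 = 4308 - 52 = 4256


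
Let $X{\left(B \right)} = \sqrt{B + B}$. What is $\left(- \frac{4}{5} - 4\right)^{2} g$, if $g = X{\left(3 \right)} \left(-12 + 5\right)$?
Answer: $- \frac{4032 \sqrt{6}}{25} \approx -395.05$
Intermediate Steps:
$X{\left(B \right)} = \sqrt{2} \sqrt{B}$ ($X{\left(B \right)} = \sqrt{2 B} = \sqrt{2} \sqrt{B}$)
$g = - 7 \sqrt{6}$ ($g = \sqrt{2} \sqrt{3} \left(-12 + 5\right) = \sqrt{6} \left(-7\right) = - 7 \sqrt{6} \approx -17.146$)
$\left(- \frac{4}{5} - 4\right)^{2} g = \left(- \frac{4}{5} - 4\right)^{2} \left(- 7 \sqrt{6}\right) = \left(- \frac{24}{5}\right)^{2} \left(- 7 \sqrt{6}\right) = \frac{576 \left(- 7 \sqrt{6}\right)}{25} = - \frac{4032 \sqrt{6}}{25}$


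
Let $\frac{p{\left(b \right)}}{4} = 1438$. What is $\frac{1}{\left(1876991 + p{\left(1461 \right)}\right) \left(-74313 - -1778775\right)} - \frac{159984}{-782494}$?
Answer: $\frac{256699439430477119}{1255536623396124702} \approx 0.20445$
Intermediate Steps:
$p{\left(b \right)} = 5752$ ($p{\left(b \right)} = 4 \cdot 1438 = 5752$)
$\frac{1}{\left(1876991 + p{\left(1461 \right)}\right) \left(-74313 - -1778775\right)} - \frac{159984}{-782494} = \frac{1}{\left(1876991 + 5752\right) \left(-74313 - -1778775\right)} - \frac{159984}{-782494} = \frac{1}{1882743 \left(-74313 + 1778775\right)} - - \frac{79992}{391247} = \frac{1}{1882743 \cdot 1704462} + \frac{79992}{391247} = \frac{1}{1882743} \cdot \frac{1}{1704462} + \frac{79992}{391247} = \frac{1}{3209063899266} + \frac{79992}{391247} = \frac{256699439430477119}{1255536623396124702}$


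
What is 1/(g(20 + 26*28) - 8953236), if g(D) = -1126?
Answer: -1/8954362 ≈ -1.1168e-7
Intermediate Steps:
1/(g(20 + 26*28) - 8953236) = 1/(-1126 - 8953236) = 1/(-8954362) = -1/8954362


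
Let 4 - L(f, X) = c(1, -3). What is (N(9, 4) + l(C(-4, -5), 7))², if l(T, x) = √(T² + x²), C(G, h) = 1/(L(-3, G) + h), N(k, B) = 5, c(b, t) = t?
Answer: (10 + √197)²/4 ≈ 144.43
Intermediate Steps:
L(f, X) = 7 (L(f, X) = 4 - 1*(-3) = 4 + 3 = 7)
C(G, h) = 1/(7 + h)
(N(9, 4) + l(C(-4, -5), 7))² = (5 + √((1/(7 - 5))² + 7²))² = (5 + √((1/2)² + 49))² = (5 + √((½)² + 49))² = (5 + √(¼ + 49))² = (5 + √(197/4))² = (5 + √197/2)²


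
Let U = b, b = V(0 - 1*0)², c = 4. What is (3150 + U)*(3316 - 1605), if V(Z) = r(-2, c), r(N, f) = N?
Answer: 5396494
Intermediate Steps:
V(Z) = -2
b = 4 (b = (-2)² = 4)
U = 4
(3150 + U)*(3316 - 1605) = (3150 + 4)*(3316 - 1605) = 3154*1711 = 5396494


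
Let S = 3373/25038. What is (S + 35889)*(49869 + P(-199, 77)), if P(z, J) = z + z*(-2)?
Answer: 22495356008270/12519 ≈ 1.7969e+9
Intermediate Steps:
S = 3373/25038 (S = 3373*(1/25038) = 3373/25038 ≈ 0.13472)
P(z, J) = -z (P(z, J) = z - 2*z = -z)
(S + 35889)*(49869 + P(-199, 77)) = (3373/25038 + 35889)*(49869 - 1*(-199)) = 898592155*(49869 + 199)/25038 = (898592155/25038)*50068 = 22495356008270/12519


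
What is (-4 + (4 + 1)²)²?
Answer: 441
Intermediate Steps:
(-4 + (4 + 1)²)² = (-4 + 5²)² = (-4 + 25)² = 21² = 441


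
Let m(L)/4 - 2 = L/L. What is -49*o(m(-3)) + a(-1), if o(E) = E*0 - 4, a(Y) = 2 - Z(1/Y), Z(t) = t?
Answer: 199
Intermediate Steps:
m(L) = 12 (m(L) = 8 + 4*(L/L) = 8 + 4*1 = 8 + 4 = 12)
a(Y) = 2 - 1/Y
o(E) = -4 (o(E) = 0 - 4 = -4)
-49*o(m(-3)) + a(-1) = -49*(-4) + (2 - 1/(-1)) = 196 + (2 - 1*(-1)) = 196 + (2 + 1) = 196 + 3 = 199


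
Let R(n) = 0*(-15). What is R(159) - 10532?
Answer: -10532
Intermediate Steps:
R(n) = 0
R(159) - 10532 = 0 - 10532 = -10532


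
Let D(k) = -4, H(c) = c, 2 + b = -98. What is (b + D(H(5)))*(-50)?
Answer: 5200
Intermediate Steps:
b = -100 (b = -2 - 98 = -100)
(b + D(H(5)))*(-50) = (-100 - 4)*(-50) = -104*(-50) = 5200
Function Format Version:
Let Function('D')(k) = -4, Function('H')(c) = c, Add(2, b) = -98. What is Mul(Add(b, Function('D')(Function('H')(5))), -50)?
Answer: 5200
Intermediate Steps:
b = -100 (b = Add(-2, -98) = -100)
Mul(Add(b, Function('D')(Function('H')(5))), -50) = Mul(Add(-100, -4), -50) = Mul(-104, -50) = 5200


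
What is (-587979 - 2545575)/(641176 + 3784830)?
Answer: -1566777/2213003 ≈ -0.70799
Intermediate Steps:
(-587979 - 2545575)/(641176 + 3784830) = -3133554/4426006 = -3133554*1/4426006 = -1566777/2213003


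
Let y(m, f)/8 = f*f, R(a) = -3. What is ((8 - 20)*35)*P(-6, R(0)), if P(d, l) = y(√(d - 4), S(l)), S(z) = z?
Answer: -30240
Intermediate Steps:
y(m, f) = 8*f² (y(m, f) = 8*(f*f) = 8*f²)
P(d, l) = 8*l²
((8 - 20)*35)*P(-6, R(0)) = ((8 - 20)*35)*(8*(-3)²) = (-12*35)*(8*9) = -420*72 = -30240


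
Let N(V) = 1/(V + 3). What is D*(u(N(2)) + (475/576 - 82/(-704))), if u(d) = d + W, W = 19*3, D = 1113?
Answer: 683348981/10560 ≈ 64711.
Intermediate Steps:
N(V) = 1/(3 + V)
W = 57
u(d) = 57 + d (u(d) = d + 57 = 57 + d)
D*(u(N(2)) + (475/576 - 82/(-704))) = 1113*((57 + 1/(3 + 2)) + (475/576 - 82/(-704))) = 1113*((57 + 1/5) + (475*(1/576) - 82*(-1/704))) = 1113*((57 + ⅕) + (475/576 + 41/352)) = 1113*(286/5 + 5963/6336) = 1113*(1841911/31680) = 683348981/10560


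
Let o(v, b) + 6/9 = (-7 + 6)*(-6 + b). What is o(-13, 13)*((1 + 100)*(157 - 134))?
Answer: -53429/3 ≈ -17810.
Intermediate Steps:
o(v, b) = 16/3 - b (o(v, b) = -2/3 + (-7 + 6)*(-6 + b) = -2/3 - (-6 + b) = -2/3 + (6 - b) = 16/3 - b)
o(-13, 13)*((1 + 100)*(157 - 134)) = (16/3 - 1*13)*((1 + 100)*(157 - 134)) = (16/3 - 13)*(101*23) = -23/3*2323 = -53429/3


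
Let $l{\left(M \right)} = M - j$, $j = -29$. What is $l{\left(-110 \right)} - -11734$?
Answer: $11653$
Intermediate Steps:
$l{\left(M \right)} = 29 + M$ ($l{\left(M \right)} = M - -29 = M + 29 = 29 + M$)
$l{\left(-110 \right)} - -11734 = \left(29 - 110\right) - -11734 = -81 + 11734 = 11653$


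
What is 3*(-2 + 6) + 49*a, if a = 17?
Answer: 845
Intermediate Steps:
3*(-2 + 6) + 49*a = 3*(-2 + 6) + 49*17 = 3*4 + 833 = 12 + 833 = 845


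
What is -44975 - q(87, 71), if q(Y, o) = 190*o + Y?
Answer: -58552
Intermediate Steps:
q(Y, o) = Y + 190*o
-44975 - q(87, 71) = -44975 - (87 + 190*71) = -44975 - (87 + 13490) = -44975 - 1*13577 = -44975 - 13577 = -58552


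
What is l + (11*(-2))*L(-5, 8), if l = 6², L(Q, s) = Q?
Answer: 146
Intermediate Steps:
l = 36
l + (11*(-2))*L(-5, 8) = 36 + (11*(-2))*(-5) = 36 - 22*(-5) = 36 + 110 = 146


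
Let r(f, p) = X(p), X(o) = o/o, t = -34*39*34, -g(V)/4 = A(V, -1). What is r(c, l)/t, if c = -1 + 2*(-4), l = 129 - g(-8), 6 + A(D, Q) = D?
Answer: -1/45084 ≈ -2.2181e-5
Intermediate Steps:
A(D, Q) = -6 + D
g(V) = 24 - 4*V (g(V) = -4*(-6 + V) = 24 - 4*V)
t = -45084 (t = -1326*34 = -45084)
l = 73 (l = 129 - (24 - 4*(-8)) = 129 - (24 + 32) = 129 - 1*56 = 129 - 56 = 73)
c = -9 (c = -1 - 8 = -9)
X(o) = 1
r(f, p) = 1
r(c, l)/t = 1/(-45084) = 1*(-1/45084) = -1/45084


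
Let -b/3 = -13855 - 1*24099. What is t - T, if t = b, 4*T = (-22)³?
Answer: 116524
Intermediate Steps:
b = 113862 (b = -3*(-13855 - 1*24099) = -3*(-13855 - 24099) = -3*(-37954) = 113862)
T = -2662 (T = (¼)*(-22)³ = (¼)*(-10648) = -2662)
t = 113862
t - T = 113862 - 1*(-2662) = 113862 + 2662 = 116524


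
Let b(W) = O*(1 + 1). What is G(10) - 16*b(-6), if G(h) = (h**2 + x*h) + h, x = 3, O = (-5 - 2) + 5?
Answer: 204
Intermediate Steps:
O = -2 (O = -7 + 5 = -2)
G(h) = h**2 + 4*h (G(h) = (h**2 + 3*h) + h = h**2 + 4*h)
b(W) = -4 (b(W) = -2*(1 + 1) = -2*2 = -4)
G(10) - 16*b(-6) = 10*(4 + 10) - 16*(-4) = 10*14 + 64 = 140 + 64 = 204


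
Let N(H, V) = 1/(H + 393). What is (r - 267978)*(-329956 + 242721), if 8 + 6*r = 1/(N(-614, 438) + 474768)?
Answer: 14716923315687200285/629542362 ≈ 2.3377e+10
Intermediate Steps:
N(H, V) = 1/(393 + H)
r = -839389595/629542362 (r = -4/3 + 1/(6*(1/(393 - 614) + 474768)) = -4/3 + 1/(6*(1/(-221) + 474768)) = -4/3 + 1/(6*(-1/221 + 474768)) = -4/3 + 1/(6*(104923727/221)) = -4/3 + (⅙)*(221/104923727) = -4/3 + 221/629542362 = -839389595/629542362 ≈ -1.3333)
(r - 267978)*(-329956 + 242721) = (-839389595/629542362 - 267978)*(-329956 + 242721) = -168704342473631/629542362*(-87235) = 14716923315687200285/629542362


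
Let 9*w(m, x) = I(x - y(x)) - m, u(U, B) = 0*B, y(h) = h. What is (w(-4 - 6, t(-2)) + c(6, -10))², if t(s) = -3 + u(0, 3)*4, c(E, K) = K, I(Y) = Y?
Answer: 6400/81 ≈ 79.012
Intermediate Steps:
u(U, B) = 0
t(s) = -3 (t(s) = -3 + 0*4 = -3 + 0 = -3)
w(m, x) = -m/9 (w(m, x) = ((x - x) - m)/9 = (0 - m)/9 = (-m)/9 = -m/9)
(w(-4 - 6, t(-2)) + c(6, -10))² = (-(-4 - 6)/9 - 10)² = (-⅑*(-10) - 10)² = (10/9 - 10)² = (-80/9)² = 6400/81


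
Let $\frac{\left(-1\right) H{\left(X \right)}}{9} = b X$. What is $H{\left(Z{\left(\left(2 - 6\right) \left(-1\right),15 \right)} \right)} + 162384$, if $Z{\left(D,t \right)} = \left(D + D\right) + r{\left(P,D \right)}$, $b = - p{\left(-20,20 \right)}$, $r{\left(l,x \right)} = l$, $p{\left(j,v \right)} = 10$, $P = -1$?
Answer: $163014$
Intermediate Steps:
$b = -10$ ($b = \left(-1\right) 10 = -10$)
$Z{\left(D,t \right)} = -1 + 2 D$ ($Z{\left(D,t \right)} = \left(D + D\right) - 1 = 2 D - 1 = -1 + 2 D$)
$H{\left(X \right)} = 90 X$ ($H{\left(X \right)} = - 9 \left(- 10 X\right) = 90 X$)
$H{\left(Z{\left(\left(2 - 6\right) \left(-1\right),15 \right)} \right)} + 162384 = 90 \left(-1 + 2 \left(2 - 6\right) \left(-1\right)\right) + 162384 = 90 \left(-1 + 2 \left(\left(-4\right) \left(-1\right)\right)\right) + 162384 = 90 \left(-1 + 2 \cdot 4\right) + 162384 = 90 \left(-1 + 8\right) + 162384 = 90 \cdot 7 + 162384 = 630 + 162384 = 163014$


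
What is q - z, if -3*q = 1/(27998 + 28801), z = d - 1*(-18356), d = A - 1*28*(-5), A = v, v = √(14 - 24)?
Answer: -3151662913/170397 - I*√10 ≈ -18496.0 - 3.1623*I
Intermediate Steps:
v = I*√10 (v = √(-10) = I*√10 ≈ 3.1623*I)
A = I*√10 ≈ 3.1623*I
d = 140 + I*√10 (d = I*√10 - 1*28*(-5) = I*√10 - 28*(-5) = I*√10 + 140 = 140 + I*√10 ≈ 140.0 + 3.1623*I)
z = 18496 + I*√10 (z = (140 + I*√10) - 1*(-18356) = (140 + I*√10) + 18356 = 18496 + I*√10 ≈ 18496.0 + 3.1623*I)
q = -1/170397 (q = -1/(3*(27998 + 28801)) = -⅓/56799 = -⅓*1/56799 = -1/170397 ≈ -5.8686e-6)
q - z = -1/170397 - (18496 + I*√10) = -1/170397 + (-18496 - I*√10) = -3151662913/170397 - I*√10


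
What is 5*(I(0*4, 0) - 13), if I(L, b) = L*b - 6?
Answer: -95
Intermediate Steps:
I(L, b) = -6 + L*b
5*(I(0*4, 0) - 13) = 5*((-6 + (0*4)*0) - 13) = 5*((-6 + 0*0) - 13) = 5*((-6 + 0) - 13) = 5*(-6 - 13) = 5*(-19) = -95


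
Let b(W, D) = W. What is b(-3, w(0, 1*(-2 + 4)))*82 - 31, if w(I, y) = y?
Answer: -277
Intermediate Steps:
b(-3, w(0, 1*(-2 + 4)))*82 - 31 = -3*82 - 31 = -246 - 31 = -277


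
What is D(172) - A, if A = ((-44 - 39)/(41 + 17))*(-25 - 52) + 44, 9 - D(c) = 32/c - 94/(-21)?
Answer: -7848343/52374 ≈ -149.85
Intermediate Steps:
D(c) = 95/21 - 32/c (D(c) = 9 - (32/c - 94/(-21)) = 9 - (32/c - 94*(-1/21)) = 9 - (32/c + 94/21) = 9 - (94/21 + 32/c) = 9 + (-94/21 - 32/c) = 95/21 - 32/c)
A = 8943/58 (A = -83/58*(-77) + 44 = 6391/58 + 44 = 8943/58 ≈ 154.19)
D(172) - A = (95/21 - 32/172) - 1*8943/58 = (95/21 - 32*1/172) - 8943/58 = (95/21 - 8/43) - 8943/58 = 3917/903 - 8943/58 = -7848343/52374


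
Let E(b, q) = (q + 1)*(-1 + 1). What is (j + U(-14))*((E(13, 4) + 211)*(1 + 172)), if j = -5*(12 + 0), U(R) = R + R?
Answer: -3212264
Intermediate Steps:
E(b, q) = 0 (E(b, q) = (1 + q)*0 = 0)
U(R) = 2*R
j = -60 (j = -5*12 = -60)
(j + U(-14))*((E(13, 4) + 211)*(1 + 172)) = (-60 + 2*(-14))*((0 + 211)*(1 + 172)) = (-60 - 28)*(211*173) = -88*36503 = -3212264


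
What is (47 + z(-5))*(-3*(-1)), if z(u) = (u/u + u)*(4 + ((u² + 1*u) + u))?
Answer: -87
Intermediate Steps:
z(u) = (1 + u)*(4 + u² + 2*u) (z(u) = (1 + u)*(4 + ((u² + u) + u)) = (1 + u)*(4 + ((u + u²) + u)) = (1 + u)*(4 + (u² + 2*u)) = (1 + u)*(4 + u² + 2*u))
(47 + z(-5))*(-3*(-1)) = (47 + (4 + (-5)³ + 3*(-5)² + 6*(-5)))*(-3*(-1)) = (47 + (4 - 125 + 3*25 - 30))*3 = (47 + (4 - 125 + 75 - 30))*3 = (47 - 76)*3 = -29*3 = -87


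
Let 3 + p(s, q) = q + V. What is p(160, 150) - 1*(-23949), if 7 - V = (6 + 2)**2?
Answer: 24039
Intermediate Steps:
V = -57 (V = 7 - (6 + 2)**2 = 7 - 1*8**2 = 7 - 1*64 = 7 - 64 = -57)
p(s, q) = -60 + q (p(s, q) = -3 + (q - 57) = -3 + (-57 + q) = -60 + q)
p(160, 150) - 1*(-23949) = (-60 + 150) - 1*(-23949) = 90 + 23949 = 24039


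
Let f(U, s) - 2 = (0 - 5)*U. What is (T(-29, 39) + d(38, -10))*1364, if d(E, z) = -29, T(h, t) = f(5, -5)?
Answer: -70928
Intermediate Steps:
f(U, s) = 2 - 5*U (f(U, s) = 2 + (0 - 5)*U = 2 - 5*U)
T(h, t) = -23 (T(h, t) = 2 - 5*5 = 2 - 25 = -23)
(T(-29, 39) + d(38, -10))*1364 = (-23 - 29)*1364 = -52*1364 = -70928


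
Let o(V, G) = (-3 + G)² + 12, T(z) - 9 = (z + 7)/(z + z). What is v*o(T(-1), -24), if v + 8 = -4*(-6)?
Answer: 11856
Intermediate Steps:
T(z) = 9 + (7 + z)/(2*z) (T(z) = 9 + (z + 7)/(z + z) = 9 + (7 + z)/((2*z)) = 9 + (7 + z)*(1/(2*z)) = 9 + (7 + z)/(2*z))
o(V, G) = 12 + (-3 + G)²
v = 16 (v = -8 - 4*(-6) = -8 + 24 = 16)
v*o(T(-1), -24) = 16*(12 + (-3 - 24)²) = 16*(12 + (-27)²) = 16*(12 + 729) = 16*741 = 11856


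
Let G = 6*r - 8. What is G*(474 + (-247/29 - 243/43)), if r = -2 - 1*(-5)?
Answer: 5734100/1247 ≈ 4598.3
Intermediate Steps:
r = 3 (r = -2 + 5 = 3)
G = 10 (G = 6*3 - 8 = 18 - 8 = 10)
G*(474 + (-247/29 - 243/43)) = 10*(474 + (-247/29 - 243/43)) = 10*(474 - 17668/1247) = 10*(573410/1247) = 5734100/1247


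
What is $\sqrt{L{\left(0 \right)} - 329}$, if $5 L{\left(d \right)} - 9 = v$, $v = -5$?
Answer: $\frac{i \sqrt{8205}}{5} \approx 18.116 i$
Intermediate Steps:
$L{\left(d \right)} = \frac{4}{5}$ ($L{\left(d \right)} = \frac{9}{5} + \frac{1}{5} \left(-5\right) = \frac{9}{5} - 1 = \frac{4}{5}$)
$\sqrt{L{\left(0 \right)} - 329} = \sqrt{\frac{4}{5} - 329} = \sqrt{- \frac{1641}{5}} = \frac{i \sqrt{8205}}{5}$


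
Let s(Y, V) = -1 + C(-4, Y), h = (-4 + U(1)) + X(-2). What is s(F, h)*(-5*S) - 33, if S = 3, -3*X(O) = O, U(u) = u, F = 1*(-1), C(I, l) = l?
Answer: -3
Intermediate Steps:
F = -1
X(O) = -O/3
h = -7/3 (h = (-4 + 1) - ⅓*(-2) = -3 + ⅔ = -7/3 ≈ -2.3333)
s(Y, V) = -1 + Y
s(F, h)*(-5*S) - 33 = (-1 - 1)*(-5*3) - 33 = -2*(-15) - 33 = 30 - 33 = -3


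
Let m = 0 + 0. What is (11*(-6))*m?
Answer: 0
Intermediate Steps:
m = 0
(11*(-6))*m = (11*(-6))*0 = -66*0 = 0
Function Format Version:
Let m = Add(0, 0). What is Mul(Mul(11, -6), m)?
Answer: 0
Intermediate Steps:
m = 0
Mul(Mul(11, -6), m) = Mul(Mul(11, -6), 0) = Mul(-66, 0) = 0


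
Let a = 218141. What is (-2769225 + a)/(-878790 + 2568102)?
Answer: -637771/422328 ≈ -1.5101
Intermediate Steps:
(-2769225 + a)/(-878790 + 2568102) = (-2769225 + 218141)/(-878790 + 2568102) = -2551084/1689312 = -2551084*1/1689312 = -637771/422328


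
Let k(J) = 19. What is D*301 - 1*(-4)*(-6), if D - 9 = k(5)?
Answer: 8404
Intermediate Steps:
D = 28 (D = 9 + 19 = 28)
D*301 - 1*(-4)*(-6) = 28*301 - 1*(-4)*(-6) = 8428 + 4*(-6) = 8428 - 24 = 8404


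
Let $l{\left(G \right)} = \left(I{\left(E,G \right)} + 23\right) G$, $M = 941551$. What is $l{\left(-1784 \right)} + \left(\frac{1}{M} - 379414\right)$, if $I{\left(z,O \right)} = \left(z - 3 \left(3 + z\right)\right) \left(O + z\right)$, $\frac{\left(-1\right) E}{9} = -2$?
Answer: $- \frac{133883774770225}{941551} \approx -1.4219 \cdot 10^{8}$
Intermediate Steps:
$E = 18$ ($E = \left(-9\right) \left(-2\right) = 18$)
$I{\left(z,O \right)} = \left(-9 - 2 z\right) \left(O + z\right)$ ($I{\left(z,O \right)} = \left(z - \left(9 + 3 z\right)\right) \left(O + z\right) = \left(-9 - 2 z\right) \left(O + z\right)$)
$l{\left(G \right)} = G \left(-787 - 45 G\right)$ ($l{\left(G \right)} = \left(\left(- 9 G - 162 - 2 \cdot 18^{2} - 2 G 18\right) + 23\right) G = \left(\left(- 9 G - 162 - 648 - 36 G\right) + 23\right) G = \left(\left(-810 - 45 G\right) + 23\right) G = \left(-787 - 45 G\right) G = G \left(-787 - 45 G\right)$)
$l{\left(-1784 \right)} + \left(\frac{1}{M} - 379414\right) = \left(-1\right) \left(-1784\right) \left(787 + 45 \left(-1784\right)\right) + \left(\frac{1}{941551} - 379414\right) = \left(-1\right) \left(-1784\right) \left(787 - 80280\right) + \left(\frac{1}{941551} - 379414\right) = \left(-1\right) \left(-1784\right) \left(-79493\right) - \frac{357237631113}{941551} = -141815512 - \frac{357237631113}{941551} = - \frac{133883774770225}{941551}$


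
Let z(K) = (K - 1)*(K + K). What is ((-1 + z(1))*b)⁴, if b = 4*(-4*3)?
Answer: 5308416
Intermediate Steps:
b = -48 (b = 4*(-12) = -48)
z(K) = 2*K*(-1 + K) (z(K) = (-1 + K)*(2*K) = 2*K*(-1 + K))
((-1 + z(1))*b)⁴ = ((-1 + 2*1*(-1 + 1))*(-48))⁴ = ((-1 + 2*1*0)*(-48))⁴ = ((-1 + 0)*(-48))⁴ = (-1*(-48))⁴ = 48⁴ = 5308416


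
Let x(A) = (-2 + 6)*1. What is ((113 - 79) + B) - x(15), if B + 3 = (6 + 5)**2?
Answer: 148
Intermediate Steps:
x(A) = 4 (x(A) = 4*1 = 4)
B = 118 (B = -3 + (6 + 5)**2 = -3 + 11**2 = -3 + 121 = 118)
((113 - 79) + B) - x(15) = ((113 - 79) + 118) - 1*4 = (34 + 118) - 4 = 152 - 4 = 148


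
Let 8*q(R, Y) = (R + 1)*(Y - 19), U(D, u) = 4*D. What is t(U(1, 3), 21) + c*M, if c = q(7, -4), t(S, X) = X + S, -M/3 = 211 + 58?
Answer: 18586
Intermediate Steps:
M = -807 (M = -3*(211 + 58) = -3*269 = -807)
t(S, X) = S + X
q(R, Y) = (1 + R)*(-19 + Y)/8 (q(R, Y) = ((R + 1)*(Y - 19))/8 = ((1 + R)*(-19 + Y))/8 = (1 + R)*(-19 + Y)/8)
c = -23 (c = -19/8 - 19/8*7 + (1/8)*(-4) + (1/8)*7*(-4) = -19/8 - 133/8 - 1/2 - 7/2 = -23)
t(U(1, 3), 21) + c*M = (4*1 + 21) - 23*(-807) = (4 + 21) + 18561 = 25 + 18561 = 18586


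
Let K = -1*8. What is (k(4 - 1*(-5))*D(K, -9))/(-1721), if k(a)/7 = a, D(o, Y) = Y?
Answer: 567/1721 ≈ 0.32946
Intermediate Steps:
K = -8
k(a) = 7*a
(k(4 - 1*(-5))*D(K, -9))/(-1721) = ((7*(4 - 1*(-5)))*(-9))/(-1721) = ((7*(4 + 5))*(-9))*(-1/1721) = ((7*9)*(-9))*(-1/1721) = (63*(-9))*(-1/1721) = -567*(-1/1721) = 567/1721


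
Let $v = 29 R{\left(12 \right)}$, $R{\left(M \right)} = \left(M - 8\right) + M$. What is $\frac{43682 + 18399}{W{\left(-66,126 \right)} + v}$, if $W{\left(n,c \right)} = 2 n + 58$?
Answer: $\frac{62081}{390} \approx 159.18$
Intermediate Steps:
$W{\left(n,c \right)} = 58 + 2 n$
$R{\left(M \right)} = -8 + 2 M$ ($R{\left(M \right)} = \left(-8 + M\right) + M = -8 + 2 M$)
$v = 464$ ($v = 29 \left(-8 + 2 \cdot 12\right) = 29 \left(-8 + 24\right) = 29 \cdot 16 = 464$)
$\frac{43682 + 18399}{W{\left(-66,126 \right)} + v} = \frac{43682 + 18399}{\left(58 + 2 \left(-66\right)\right) + 464} = \frac{62081}{\left(58 - 132\right) + 464} = \frac{62081}{-74 + 464} = \frac{62081}{390}$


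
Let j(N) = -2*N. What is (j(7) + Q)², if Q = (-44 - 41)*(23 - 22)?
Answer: 9801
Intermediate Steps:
Q = -85 (Q = -85*1 = -85)
(j(7) + Q)² = (-2*7 - 85)² = (-14 - 85)² = (-99)² = 9801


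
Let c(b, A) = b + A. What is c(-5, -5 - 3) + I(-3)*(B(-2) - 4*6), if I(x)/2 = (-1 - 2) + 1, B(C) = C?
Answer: 91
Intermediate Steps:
c(b, A) = A + b
I(x) = -4 (I(x) = 2*((-1 - 2) + 1) = 2*(-3 + 1) = 2*(-2) = -4)
c(-5, -5 - 3) + I(-3)*(B(-2) - 4*6) = ((-5 - 3) - 5) - 4*(-2 - 4*6) = (-8 - 5) - 4*(-2 - 24) = -13 - 4*(-26) = -13 + 104 = 91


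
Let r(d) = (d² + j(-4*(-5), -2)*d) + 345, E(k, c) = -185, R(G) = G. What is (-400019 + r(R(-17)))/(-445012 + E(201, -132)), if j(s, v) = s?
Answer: 399725/445197 ≈ 0.89786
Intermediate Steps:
r(d) = 345 + d² + 20*d (r(d) = (d² + (-4*(-5))*d) + 345 = (d² + 20*d) + 345 = 345 + d² + 20*d)
(-400019 + r(R(-17)))/(-445012 + E(201, -132)) = (-400019 + (345 + (-17)² + 20*(-17)))/(-445012 - 185) = (-400019 + (345 + 289 - 340))/(-445197) = (-400019 + 294)*(-1/445197) = -399725*(-1/445197) = 399725/445197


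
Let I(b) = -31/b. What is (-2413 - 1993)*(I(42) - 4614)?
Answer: 426983257/21 ≈ 2.0333e+7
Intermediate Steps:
(-2413 - 1993)*(I(42) - 4614) = (-2413 - 1993)*(-31/42 - 4614) = -4406*(-31*1/42 - 4614) = -4406*(-31/42 - 4614) = -4406*(-193819/42) = 426983257/21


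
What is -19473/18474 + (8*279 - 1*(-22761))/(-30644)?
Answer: -176408549/94352876 ≈ -1.8697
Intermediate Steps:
-19473/18474 + (8*279 - 1*(-22761))/(-30644) = -19473*1/18474 + (2232 + 22761)*(-1/30644) = -6491/6158 + 24993*(-1/30644) = -6491/6158 - 24993/30644 = -176408549/94352876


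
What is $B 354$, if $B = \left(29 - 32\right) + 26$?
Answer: $8142$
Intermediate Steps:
$B = 23$ ($B = -3 + 26 = 23$)
$B 354 = 23 \cdot 354 = 8142$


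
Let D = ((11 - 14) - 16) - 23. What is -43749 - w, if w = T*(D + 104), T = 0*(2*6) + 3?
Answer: -43935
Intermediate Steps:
T = 3 (T = 0*12 + 3 = 0 + 3 = 3)
D = -42 (D = (-3 - 16) - 23 = -19 - 23 = -42)
w = 186 (w = 3*(-42 + 104) = 3*62 = 186)
-43749 - w = -43749 - 1*186 = -43749 - 186 = -43935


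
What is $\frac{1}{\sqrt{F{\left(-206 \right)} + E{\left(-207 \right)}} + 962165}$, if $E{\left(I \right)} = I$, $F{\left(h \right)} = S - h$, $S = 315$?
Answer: $\frac{962165}{925761486911} - \frac{\sqrt{314}}{925761486911} \approx 1.0393 \cdot 10^{-6}$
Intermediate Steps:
$F{\left(h \right)} = 315 - h$
$\frac{1}{\sqrt{F{\left(-206 \right)} + E{\left(-207 \right)}} + 962165} = \frac{1}{\sqrt{\left(315 - -206\right) - 207} + 962165} = \frac{1}{\sqrt{\left(315 + 206\right) - 207} + 962165} = \frac{1}{\sqrt{521 - 207} + 962165} = \frac{1}{\sqrt{314} + 962165} = \frac{1}{962165 + \sqrt{314}}$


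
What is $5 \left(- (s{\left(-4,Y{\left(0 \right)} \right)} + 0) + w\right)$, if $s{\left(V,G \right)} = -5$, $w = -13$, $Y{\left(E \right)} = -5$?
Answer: $-40$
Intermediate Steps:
$5 \left(- (s{\left(-4,Y{\left(0 \right)} \right)} + 0) + w\right) = 5 \left(- (-5 + 0) - 13\right) = 5 \left(\left(-1\right) \left(-5\right) - 13\right) = 5 \left(5 - 13\right) = 5 \left(-8\right) = -40$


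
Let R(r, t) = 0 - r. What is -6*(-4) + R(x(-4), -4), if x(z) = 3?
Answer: 21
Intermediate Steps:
R(r, t) = -r
-6*(-4) + R(x(-4), -4) = -6*(-4) - 1*3 = 24 - 3 = 21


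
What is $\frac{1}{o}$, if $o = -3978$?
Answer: $- \frac{1}{3978} \approx -0.00025138$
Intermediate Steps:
$\frac{1}{o} = \frac{1}{-3978} = - \frac{1}{3978}$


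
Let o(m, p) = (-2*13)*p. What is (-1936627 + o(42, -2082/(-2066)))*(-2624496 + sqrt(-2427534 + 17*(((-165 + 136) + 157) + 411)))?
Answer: 5250468953495472/1033 - 2000562757*I*sqrt(2418371)/1033 ≈ 5.0827e+12 - 3.0117e+9*I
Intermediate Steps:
o(m, p) = -26*p
(-1936627 + o(42, -2082/(-2066)))*(-2624496 + sqrt(-2427534 + 17*(((-165 + 136) + 157) + 411))) = (-1936627 - (-54132)/(-2066))*(-2624496 + sqrt(-2427534 + 17*(((-165 + 136) + 157) + 411))) = (-1936627 - (-54132)*(-1)/2066)*(-2624496 + sqrt(-2427534 + 17*((-29 + 157) + 411))) = (-1936627 - 26*1041/1033)*(-2624496 + sqrt(-2427534 + 17*(128 + 411))) = (-1936627 - 27066/1033)*(-2624496 + sqrt(-2427534 + 17*539)) = -2000562757*(-2624496 + sqrt(-2427534 + 9163))/1033 = -2000562757*(-2624496 + sqrt(-2418371))/1033 = -2000562757*(-2624496 + I*sqrt(2418371))/1033 = 5250468953495472/1033 - 2000562757*I*sqrt(2418371)/1033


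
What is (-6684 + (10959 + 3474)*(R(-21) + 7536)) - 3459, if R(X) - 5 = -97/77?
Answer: 8378441469/77 ≈ 1.0881e+8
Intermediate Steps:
R(X) = 288/77 (R(X) = 5 - 97/77 = 288/77)
(-6684 + (10959 + 3474)*(R(-21) + 7536)) - 3459 = (-6684 + (10959 + 3474)*(288/77 + 7536)) - 3459 = (-6684 + 14433*(580560/77)) - 3459 = (-6684 + 8379222480/77) - 3459 = 8378707812/77 - 3459 = 8378441469/77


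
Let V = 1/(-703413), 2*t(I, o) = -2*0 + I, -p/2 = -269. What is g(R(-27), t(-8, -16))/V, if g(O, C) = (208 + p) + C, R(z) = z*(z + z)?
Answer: -521932446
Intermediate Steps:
p = 538 (p = -2*(-269) = 538)
R(z) = 2*z² (R(z) = z*(2*z) = 2*z²)
t(I, o) = I/2 (t(I, o) = (-2*0 + I)/2 = (0 + I)/2 = I/2)
V = -1/703413 ≈ -1.4216e-6
g(O, C) = 746 + C (g(O, C) = (208 + 538) + C = 746 + C)
g(R(-27), t(-8, -16))/V = (746 + (½)*(-8))/(-1/703413) = (746 - 4)*(-703413) = 742*(-703413) = -521932446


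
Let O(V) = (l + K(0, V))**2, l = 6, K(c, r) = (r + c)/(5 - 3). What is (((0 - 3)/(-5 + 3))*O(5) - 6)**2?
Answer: 670761/64 ≈ 10481.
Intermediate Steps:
K(c, r) = c/2 + r/2 (K(c, r) = (c + r)/2 = (c + r)*(1/2) = c/2 + r/2)
O(V) = (6 + V/2)**2 (O(V) = (6 + ((1/2)*0 + V/2))**2 = (6 + (0 + V/2))**2 = (6 + V/2)**2)
(((0 - 3)/(-5 + 3))*O(5) - 6)**2 = (((0 - 3)/(-5 + 3))*((12 + 5)**2/4) - 6)**2 = ((-3/(-2))*((1/4)*17**2) - 6)**2 = ((-3*(-1/2))*((1/4)*289) - 6)**2 = ((3/2)*(289/4) - 6)**2 = (867/8 - 6)**2 = (819/8)**2 = 670761/64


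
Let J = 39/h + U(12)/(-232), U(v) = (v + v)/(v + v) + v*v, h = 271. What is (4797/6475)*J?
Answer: -714753/2005400 ≈ -0.35641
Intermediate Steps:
U(v) = 1 + v**2 (U(v) = (2*v)/((2*v)) + v**2 = (2*v)*(1/(2*v)) + v**2 = 1 + v**2)
J = -1043/2168 (J = 39/271 + (1 + 12**2)/(-232) = 39*(1/271) + (1 + 144)*(-1/232) = 39/271 + 145*(-1/232) = 39/271 - 5/8 = -1043/2168 ≈ -0.48109)
(4797/6475)*J = (4797/6475)*(-1043/2168) = -714753/2005400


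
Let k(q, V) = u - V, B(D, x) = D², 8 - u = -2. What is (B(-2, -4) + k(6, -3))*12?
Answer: 204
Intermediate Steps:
u = 10 (u = 8 - 1*(-2) = 8 + 2 = 10)
k(q, V) = 10 - V
(B(-2, -4) + k(6, -3))*12 = ((-2)² + (10 - 1*(-3)))*12 = (4 + (10 + 3))*12 = (4 + 13)*12 = 17*12 = 204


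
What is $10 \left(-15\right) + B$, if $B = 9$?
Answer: $-141$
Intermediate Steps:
$10 \left(-15\right) + B = 10 \left(-15\right) + 9 = -150 + 9 = -141$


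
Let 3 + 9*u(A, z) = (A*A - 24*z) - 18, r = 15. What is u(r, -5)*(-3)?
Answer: -108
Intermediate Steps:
u(A, z) = -7/3 - 8*z/3 + A**2/9 (u(A, z) = -1/3 + ((A*A - 24*z) - 18)/9 = -1/3 + ((A**2 - 24*z) - 18)/9 = -1/3 + (-18 + A**2 - 24*z)/9 = -1/3 + (-2 - 8*z/3 + A**2/9) = -7/3 - 8*z/3 + A**2/9)
u(r, -5)*(-3) = (-7/3 - 8/3*(-5) + (1/9)*15**2)*(-3) = (-7/3 + 40/3 + (1/9)*225)*(-3) = (-7/3 + 40/3 + 25)*(-3) = 36*(-3) = -108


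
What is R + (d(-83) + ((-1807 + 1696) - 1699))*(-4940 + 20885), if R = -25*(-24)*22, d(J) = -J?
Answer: -27523815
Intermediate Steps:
R = 13200 (R = 600*22 = 13200)
R + (d(-83) + ((-1807 + 1696) - 1699))*(-4940 + 20885) = 13200 + (-1*(-83) + ((-1807 + 1696) - 1699))*(-4940 + 20885) = 13200 + (83 + (-111 - 1699))*15945 = 13200 + (83 - 1810)*15945 = 13200 - 1727*15945 = 13200 - 27537015 = -27523815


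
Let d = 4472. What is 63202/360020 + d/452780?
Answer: 151133055/815049278 ≈ 0.18543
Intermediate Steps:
63202/360020 + d/452780 = 63202/360020 + 4472/452780 = 63202*(1/360020) + 4472*(1/452780) = 31601/180010 + 1118/113195 = 151133055/815049278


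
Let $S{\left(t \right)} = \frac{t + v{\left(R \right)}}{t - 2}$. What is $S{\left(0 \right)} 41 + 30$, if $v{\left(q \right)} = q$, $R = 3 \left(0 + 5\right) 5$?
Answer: $- \frac{3015}{2} \approx -1507.5$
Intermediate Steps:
$R = 75$ ($R = 3 \cdot 5 \cdot 5 = 15 \cdot 5 = 75$)
$S{\left(t \right)} = \frac{75 + t}{-2 + t}$ ($S{\left(t \right)} = \frac{t + 75}{t - 2} = \frac{75 + t}{-2 + t}$)
$S{\left(0 \right)} 41 + 30 = \frac{75 + 0}{-2 + 0} \cdot 41 + 30 = \frac{1}{-2} \cdot 75 \cdot 41 + 30 = \left(- \frac{1}{2}\right) 75 \cdot 41 + 30 = \left(- \frac{75}{2}\right) 41 + 30 = - \frac{3075}{2} + 30 = - \frac{3015}{2}$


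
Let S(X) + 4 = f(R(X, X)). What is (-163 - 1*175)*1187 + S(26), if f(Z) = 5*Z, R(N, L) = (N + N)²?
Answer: -387690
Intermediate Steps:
R(N, L) = 4*N² (R(N, L) = (2*N)² = 4*N²)
S(X) = -4 + 20*X² (S(X) = -4 + 5*(4*X²) = -4 + 20*X²)
(-163 - 1*175)*1187 + S(26) = (-163 - 1*175)*1187 + (-4 + 20*26²) = (-163 - 175)*1187 + (-4 + 20*676) = -338*1187 + (-4 + 13520) = -401206 + 13516 = -387690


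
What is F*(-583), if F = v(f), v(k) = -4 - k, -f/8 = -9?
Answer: 44308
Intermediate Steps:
f = 72 (f = -8*(-9) = 72)
F = -76 (F = -4 - 1*72 = -4 - 72 = -76)
F*(-583) = -76*(-583) = 44308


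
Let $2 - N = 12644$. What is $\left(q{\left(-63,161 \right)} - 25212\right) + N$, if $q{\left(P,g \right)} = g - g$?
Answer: $-37854$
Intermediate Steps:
$q{\left(P,g \right)} = 0$
$N = -12642$ ($N = 2 - 12644 = -12642$)
$\left(q{\left(-63,161 \right)} - 25212\right) + N = \left(0 - 25212\right) - 12642 = -25212 - 12642 = -37854$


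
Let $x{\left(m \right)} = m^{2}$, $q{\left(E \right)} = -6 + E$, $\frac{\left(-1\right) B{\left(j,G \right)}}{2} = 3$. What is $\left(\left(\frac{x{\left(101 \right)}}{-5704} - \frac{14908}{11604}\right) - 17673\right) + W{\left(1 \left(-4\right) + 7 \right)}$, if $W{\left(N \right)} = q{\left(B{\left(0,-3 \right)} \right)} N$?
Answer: $- \frac{293087058445}{16547304} \approx -17712.0$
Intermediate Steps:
$B{\left(j,G \right)} = -6$ ($B{\left(j,G \right)} = \left(-2\right) 3 = -6$)
$W{\left(N \right)} = - 12 N$ ($W{\left(N \right)} = \left(-6 - 6\right) N = - 12 N$)
$\left(\left(\frac{x{\left(101 \right)}}{-5704} - \frac{14908}{11604}\right) - 17673\right) + W{\left(1 \left(-4\right) + 7 \right)} = \left(\left(\frac{101^{2}}{-5704} - \frac{14908}{11604}\right) - 17673\right) - 12 \left(1 \left(-4\right) + 7\right) = \left(\left(10201 \left(- \frac{1}{5704}\right) - \frac{3727}{2901}\right) - 17673\right) - 12 \left(-4 + 7\right) = \left(\left(- \frac{10201}{5704} - \frac{3727}{2901}\right) - 17673\right) - 36 = \left(- \frac{50851909}{16547304} - 17673\right) - 36 = - \frac{292491355501}{16547304} - 36 = - \frac{293087058445}{16547304}$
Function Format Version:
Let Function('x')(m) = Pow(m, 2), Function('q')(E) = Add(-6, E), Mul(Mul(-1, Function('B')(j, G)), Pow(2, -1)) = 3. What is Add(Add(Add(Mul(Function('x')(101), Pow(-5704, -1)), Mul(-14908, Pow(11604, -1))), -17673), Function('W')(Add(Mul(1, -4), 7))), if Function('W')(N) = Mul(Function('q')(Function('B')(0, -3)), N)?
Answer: Rational(-293087058445, 16547304) ≈ -17712.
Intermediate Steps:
Function('B')(j, G) = -6 (Function('B')(j, G) = Mul(-2, 3) = -6)
Function('W')(N) = Mul(-12, N) (Function('W')(N) = Mul(Add(-6, -6), N) = Mul(-12, N))
Add(Add(Add(Mul(Function('x')(101), Pow(-5704, -1)), Mul(-14908, Pow(11604, -1))), -17673), Function('W')(Add(Mul(1, -4), 7))) = Add(Add(Add(Mul(Pow(101, 2), Pow(-5704, -1)), Mul(-14908, Pow(11604, -1))), -17673), Mul(-12, Add(Mul(1, -4), 7))) = Add(Add(Add(Mul(10201, Rational(-1, 5704)), Mul(-14908, Rational(1, 11604))), -17673), Mul(-12, Add(-4, 7))) = Add(Add(Add(Rational(-10201, 5704), Rational(-3727, 2901)), -17673), Mul(-12, 3)) = Add(Add(Rational(-50851909, 16547304), -17673), -36) = Add(Rational(-292491355501, 16547304), -36) = Rational(-293087058445, 16547304)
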